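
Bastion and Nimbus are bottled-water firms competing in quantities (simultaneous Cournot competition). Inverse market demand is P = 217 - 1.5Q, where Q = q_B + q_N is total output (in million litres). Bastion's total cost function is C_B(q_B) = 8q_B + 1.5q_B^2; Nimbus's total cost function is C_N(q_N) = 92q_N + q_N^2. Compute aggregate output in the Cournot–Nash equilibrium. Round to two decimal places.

46.63

Bastion's profit: π_B = (217 - 1.5Q)q_B - (8q_B + (3/2)q_B²). Setting ∂π_B/∂q_B = 0: 209 - 6q_B - (3/2)(q_N) = 0.
Nimbus's first-order condition: 125 - 5q_N - (3/2)(q_B) = 0.
So q_B = (209 - (3/2)q_N)/6 and q_N = (125 - (3/2)q_B)/5.
Solving the pair: q_B = 30.9009, q_N = 582/37.
Total output Q = 30.9009 + 582/37 = 46.6306.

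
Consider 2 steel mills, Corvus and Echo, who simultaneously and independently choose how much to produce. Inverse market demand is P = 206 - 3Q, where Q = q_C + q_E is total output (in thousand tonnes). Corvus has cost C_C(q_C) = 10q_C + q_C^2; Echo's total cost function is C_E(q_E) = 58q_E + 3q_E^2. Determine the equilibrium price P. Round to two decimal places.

119.66

Corvus's profit: π_C = (206 - 3Q)q_C - (10q_C + q_C²). Setting ∂π_C/∂q_C = 0: 196 - 8q_C - 3(q_E) = 0.
Echo's first-order condition: 148 - 12q_E - 3(q_C) = 0.
Rearranging gives the reaction functions q_C = (196 - 3q_E)/8 and q_E = (148 - 3q_C)/12.
Solving the pair: q_C = 636/29, q_E = 596/87.
Total output Q = 28.7816, so price P = 206 - 3·28.7816 = 119.6552.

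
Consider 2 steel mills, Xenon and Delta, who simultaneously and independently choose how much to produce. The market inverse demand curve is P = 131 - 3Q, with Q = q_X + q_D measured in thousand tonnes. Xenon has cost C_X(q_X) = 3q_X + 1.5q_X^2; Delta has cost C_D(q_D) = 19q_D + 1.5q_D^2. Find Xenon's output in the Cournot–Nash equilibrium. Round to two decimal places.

Xenon's profit: π_X = (131 - 3Q)q_X - (3q_X + (3/2)q_X²). Setting ∂π_X/∂q_X = 0: 128 - 9q_X - 3(q_D) = 0.
Delta's profit: π_D = (131 - 3Q)q_D - (19q_D + (3/2)q_D²). Setting ∂π_D/∂q_D = 0: 112 - 9q_D - 3(q_X) = 0.
Rearranging gives the reaction functions q_X = (128 - 3q_D)/9 and q_D = (112 - 3q_X)/9.
Substituting one into the other gives q_X = 34/3 and q_D = 26/3.

11.33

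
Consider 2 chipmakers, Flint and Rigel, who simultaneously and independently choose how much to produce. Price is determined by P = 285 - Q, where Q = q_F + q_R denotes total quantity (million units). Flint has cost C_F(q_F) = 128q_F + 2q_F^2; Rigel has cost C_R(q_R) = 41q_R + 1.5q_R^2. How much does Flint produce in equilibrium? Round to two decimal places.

Flint's profit: π_F = (285 - Q)q_F - (128q_F + 2q_F²). Setting ∂π_F/∂q_F = 0: 157 - 6q_F - (q_R) = 0.
Rigel's first-order condition: 244 - 5q_R - (q_F) = 0.
Rearranging gives the reaction functions q_F = (157 - q_R)/6 and q_R = (244 - q_F)/5.
Substituting one into the other gives q_F = 541/29 and q_R = 1307/29.

18.66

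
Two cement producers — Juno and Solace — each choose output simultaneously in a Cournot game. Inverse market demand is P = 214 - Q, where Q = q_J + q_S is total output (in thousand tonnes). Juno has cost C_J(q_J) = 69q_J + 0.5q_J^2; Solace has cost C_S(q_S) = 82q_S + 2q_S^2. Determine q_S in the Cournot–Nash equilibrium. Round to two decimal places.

14.76

Juno's profit: π_J = (214 - Q)q_J - (69q_J + (1/2)q_J²). Setting ∂π_J/∂q_J = 0: 145 - 3q_J - (q_S) = 0.
Solace's first-order condition: 132 - 6q_S - (q_J) = 0.
So q_J = (145 - q_S)/3 and q_S = (132 - q_J)/6.
Solving the pair: q_J = 738/17, q_S = 251/17.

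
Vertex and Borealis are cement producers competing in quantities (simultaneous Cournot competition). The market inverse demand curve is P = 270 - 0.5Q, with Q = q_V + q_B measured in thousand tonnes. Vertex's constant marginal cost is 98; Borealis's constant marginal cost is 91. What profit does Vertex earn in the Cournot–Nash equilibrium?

Vertex's profit: π_V = (270 - 0.5Q)q_V - (98q_V). Setting ∂π_V/∂q_V = 0: 172 - q_V - (1/2)(q_B) = 0.
Borealis's first-order condition: 179 - q_B - (1/2)(q_V) = 0.
Best responses: q_V = (172 - (1/2)q_B), q_B = (179 - (1/2)q_V).
Substituting one into the other gives q_V = 110 and q_B = 124.
Price P = 270 - (1/2)·234 = 153.
Vertex's profit: (153 - 98)·110 = 6050.

6050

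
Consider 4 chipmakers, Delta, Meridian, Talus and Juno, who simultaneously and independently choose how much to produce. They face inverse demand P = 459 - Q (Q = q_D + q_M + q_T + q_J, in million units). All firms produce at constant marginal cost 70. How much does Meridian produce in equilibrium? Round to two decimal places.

77.80

Each firm earns π_i = (459 - Q)q_i - 70q_i.
First-order condition (treating rivals' output as given): 389 - 2q_i - Σ_{j≠i} q_j = 0.
By symmetry each firm produces the same amount; substituting Σ_{j≠i} q_j = 3q_i yields q_i = 389/5.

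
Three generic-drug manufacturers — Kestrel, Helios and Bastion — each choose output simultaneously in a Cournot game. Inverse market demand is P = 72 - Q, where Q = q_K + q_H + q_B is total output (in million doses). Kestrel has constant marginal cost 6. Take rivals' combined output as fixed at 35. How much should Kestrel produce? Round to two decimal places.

With rivals' combined output fixed at 35, Kestrel's profit is π_K = (72 - 35 - q_K)q_K - (6q_K) = (37 - q_K)q_K - (6q_K).
∂π_K/∂q_K = 31 - 2q_K = 0, so q_K = 31/2.

15.50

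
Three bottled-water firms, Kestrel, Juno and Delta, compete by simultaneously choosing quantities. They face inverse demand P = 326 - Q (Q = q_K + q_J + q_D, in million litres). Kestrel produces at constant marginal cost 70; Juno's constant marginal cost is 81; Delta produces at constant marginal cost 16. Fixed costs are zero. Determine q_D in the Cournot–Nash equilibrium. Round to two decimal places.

107.25

Kestrel's profit: π_K = (326 - Q)q_K - (70q_K). Setting ∂π_K/∂q_K = 0: 256 - 2q_K - (q_J + q_D) = 0.
Juno's first-order condition: 245 - 2q_J - (q_K + q_D) = 0.
Delta's profit: π_D = (326 - Q)q_D - (16q_D). Setting ∂π_D/∂q_D = 0: 310 - 2q_D - (q_K + q_J) = 0.
Adding the 3 first-order conditions: 811 − 4Q = 0, so Q = 811/4.
Back-substituting: q_K = (256 − 811/4) = 213/4, q_J = (245 − 811/4) = 169/4, q_D = (310 − 811/4) = 429/4.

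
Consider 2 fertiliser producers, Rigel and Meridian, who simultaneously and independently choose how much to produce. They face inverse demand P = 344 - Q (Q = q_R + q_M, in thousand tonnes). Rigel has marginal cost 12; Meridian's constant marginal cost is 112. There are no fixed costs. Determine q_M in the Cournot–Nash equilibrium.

Rigel's profit: π_R = (344 - Q)q_R - (12q_R). Setting ∂π_R/∂q_R = 0: 332 - 2q_R - (q_M) = 0.
Meridian's profit: π_M = (344 - Q)q_M - (112q_M). Setting ∂π_M/∂q_M = 0: 232 - 2q_M - (q_R) = 0.
Rearranging gives the reaction functions q_R = (332 - q_M)/2 and q_M = (232 - q_R)/2.
Solving the pair: q_R = 144, q_M = 44.

44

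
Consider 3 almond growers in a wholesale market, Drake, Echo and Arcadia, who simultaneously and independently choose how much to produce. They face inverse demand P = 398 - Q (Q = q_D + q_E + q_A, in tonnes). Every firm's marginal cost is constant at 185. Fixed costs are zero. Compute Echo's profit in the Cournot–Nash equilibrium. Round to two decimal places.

A representative firm's profit is π_i = q_i(398 - Q) - 185q_i.
First-order condition (treating rivals' output as given): 213 - 2q_i - Σ_{j≠i} q_j = 0.
By symmetry each firm produces the same amount; substituting Σ_{j≠i} q_j = 2q_i yields q_i = 213/4.
Price P = 398 - 639/4 = 953/4.
Echo's profit: (953/4 - 185)·(213/4) = 2835.5625.

2835.56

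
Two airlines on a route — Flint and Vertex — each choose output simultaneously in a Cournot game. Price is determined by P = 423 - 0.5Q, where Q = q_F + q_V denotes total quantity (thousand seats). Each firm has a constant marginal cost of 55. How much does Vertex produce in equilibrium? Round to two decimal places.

245.33

A representative firm's profit is π_i = q_i(423 - 0.5Q) - 55q_i.
Setting ∂π_i/∂q_i = 0 with rivals' quantities fixed: 368 - q_i - (1/2)q_j = 0.
By symmetry each firm produces the same amount; substituting q_j = q_i yields q_i = 368/(3/2) = 736/3.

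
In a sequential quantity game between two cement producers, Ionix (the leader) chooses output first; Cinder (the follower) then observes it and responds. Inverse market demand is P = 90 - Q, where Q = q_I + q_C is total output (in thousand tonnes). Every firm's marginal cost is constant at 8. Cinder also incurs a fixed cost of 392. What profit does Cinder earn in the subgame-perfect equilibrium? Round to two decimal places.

28.25

The follower Cinder best-responds to any q_I: π_C = (90 - Q)q_C - 8q_C.
Follower FOC: 82 - q_I - 2q_C = 0, so q_C(q_I) = (82 - q_I)/2.
Ionix substitutes q_C(q_I) into its own profit: π_I = q_I(90 - q_I - (82 - q_I)/2) - 8q_I = (49 - (1/2)q_I)q_I - 8q_I.
Maximising: ∂π_I/∂q_I = 41 - q_I = 0, giving q_I = 41.
Then q_C = (82 - 41)/2 = 41/2.
Price P = 90 - 123/2 = 57/2.
Cinder's profit: (57/2 - 8)·(41/2) - 392 = 113/4.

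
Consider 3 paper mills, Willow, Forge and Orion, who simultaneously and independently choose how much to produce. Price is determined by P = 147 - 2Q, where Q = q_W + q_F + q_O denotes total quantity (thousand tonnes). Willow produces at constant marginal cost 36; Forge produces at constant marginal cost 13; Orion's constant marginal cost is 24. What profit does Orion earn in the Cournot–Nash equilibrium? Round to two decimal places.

Willow's profit: π_W = (147 - 2Q)q_W - (36q_W). Setting ∂π_W/∂q_W = 0: 111 - 4q_W - 2(q_F + q_O) = 0.
Forge's profit: π_F = (147 - 2Q)q_F - (13q_F). Setting ∂π_F/∂q_F = 0: 134 - 4q_F - 2(q_W + q_O) = 0.
Orion's first-order condition: 123 - 4q_O - 2(q_W + q_F) = 0.
Adding the 3 conditions: 368 − 4Q − 4Q = 0, i.e. Q = 46.
Back-substituting: q_W = (111 − 92)/2 = 19/2, q_F = (134 − 92)/2 = 21, q_O = (123 − 92)/2 = 31/2.
Price P = 147 - 2·46 = 55.
Orion's profit: (55 - 24)·(31/2) = 961/2.

480.50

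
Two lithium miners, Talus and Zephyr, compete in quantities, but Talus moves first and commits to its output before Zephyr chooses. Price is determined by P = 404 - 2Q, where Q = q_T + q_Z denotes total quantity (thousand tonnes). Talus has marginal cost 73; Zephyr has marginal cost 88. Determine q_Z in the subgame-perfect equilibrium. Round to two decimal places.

The follower Zephyr best-responds to any q_T: π_Z = (404 - 2Q)q_Z - 88q_Z.
∂π_Z/∂q_Z = 316 - 2q_T - 4q_Z = 0 gives the reaction function q_Z = (316 - 2q_T)/4.
Talus substitutes q_Z(q_T) into its own profit: π_T = q_T(404 - 2q_T - (316 - 2q_T)/2) - 73q_T = (246 - q_T)q_T - 73q_T.
The leader's first-order condition 173 - 2q_T = 0 yields q_T = 173/2.
Then q_Z = (316 - 2·(173/2))/4 = 143/4.

35.75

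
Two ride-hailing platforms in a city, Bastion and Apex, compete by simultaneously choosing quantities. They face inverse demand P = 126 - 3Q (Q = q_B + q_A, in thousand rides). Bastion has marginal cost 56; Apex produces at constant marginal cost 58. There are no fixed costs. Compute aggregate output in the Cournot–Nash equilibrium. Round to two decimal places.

15.33

Bastion's profit: π_B = (126 - 3Q)q_B - (56q_B). Setting ∂π_B/∂q_B = 0: 70 - 6q_B - 3(q_A) = 0.
Apex's first-order condition: 68 - 6q_A - 3(q_B) = 0.
Best responses: q_B = (70 - 3q_A)/6, q_A = (68 - 3q_B)/6.
Substituting one into the other gives q_B = 8 and q_A = 22/3.
Total output Q = 8 + 22/3 = 46/3.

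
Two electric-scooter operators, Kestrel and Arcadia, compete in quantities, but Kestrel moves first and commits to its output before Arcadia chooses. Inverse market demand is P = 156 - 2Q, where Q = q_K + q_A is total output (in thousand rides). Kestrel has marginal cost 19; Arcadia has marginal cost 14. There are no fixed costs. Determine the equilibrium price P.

52

The follower Arcadia best-responds to any q_K: π_A = (156 - 2Q)q_A - 14q_A.
Setting the follower's marginal profit to zero, 142 - 2q_K - 4q_A = 0, i.e. q_A = (142 - 2q_K)/4.
Kestrel substitutes q_A(q_K) into its own profit: π_K = q_K(156 - 2q_K - (142 - 2q_K)/2) - 19q_K = (85 - q_K)q_K - 19q_K.
Maximising: ∂π_K/∂q_K = 66 - 2q_K = 0, giving q_K = 33.
Then q_A = (142 - 2·33)/4 = 19.
Total output Q = 52, so price P = 156 - 2·52 = 52.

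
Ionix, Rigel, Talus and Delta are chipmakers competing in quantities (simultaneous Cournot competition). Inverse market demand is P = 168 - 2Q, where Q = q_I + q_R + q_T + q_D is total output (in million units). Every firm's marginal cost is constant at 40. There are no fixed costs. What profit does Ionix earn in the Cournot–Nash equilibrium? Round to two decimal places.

Each firm earns π_i = (168 - 2Q)q_i - 40q_i.
Setting ∂π_i/∂q_i = 0 with rivals' quantities fixed: 128 - 4q_i - 2·Σ_{j≠i} q_j = 0.
By symmetry each firm produces the same amount; substituting Σ_{j≠i} q_j = 3q_i yields q_i = 128/10 = 64/5.
Price P = 168 - 2·(256/5) = 328/5.
Ionix's profit: (328/5 - 40)·(64/5) = 327.6800.

327.68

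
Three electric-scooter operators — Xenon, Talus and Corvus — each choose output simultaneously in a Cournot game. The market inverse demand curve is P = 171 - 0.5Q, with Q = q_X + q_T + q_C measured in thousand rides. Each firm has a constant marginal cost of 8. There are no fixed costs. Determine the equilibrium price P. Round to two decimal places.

48.75

A representative firm's profit is π_i = q_i(171 - 0.5Q) - 8q_i.
Setting ∂π_i/∂q_i = 0 with rivals' quantities fixed: 163 - q_i - (1/2)·Σ_{j≠i} q_j = 0.
With identical firms every q_j equals q_i, so Σ_{j≠i} q_j = 2q_i and 163 = 2q_i, giving q_i = 163/2.
Total output Q = 489/2, so price P = 171 - (1/2)·(489/2) = 195/4.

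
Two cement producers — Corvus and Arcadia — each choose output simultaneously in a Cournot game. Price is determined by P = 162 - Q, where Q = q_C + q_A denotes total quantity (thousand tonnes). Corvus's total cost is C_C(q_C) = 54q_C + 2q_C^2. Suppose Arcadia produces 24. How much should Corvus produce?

14

With the rival's output fixed at 24, Corvus's profit is π_C = (162 - 24 - q_C)q_C - (54q_C + 2q_C²) = (138 - q_C)q_C - (54q_C + 2q_C²).
∂π_C/∂q_C = 84 - 6q_C = 0, so q_C = 14.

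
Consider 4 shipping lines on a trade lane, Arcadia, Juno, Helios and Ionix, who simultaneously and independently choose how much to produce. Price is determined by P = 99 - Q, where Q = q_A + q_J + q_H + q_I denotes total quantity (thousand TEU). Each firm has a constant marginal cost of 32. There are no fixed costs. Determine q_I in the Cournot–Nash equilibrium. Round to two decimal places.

A representative firm's profit is π_i = q_i(99 - Q) - 32q_i.
First-order condition (treating rivals' output as given): 67 - 2q_i - Σ_{j≠i} q_j = 0.
By symmetry each firm produces the same amount; substituting Σ_{j≠i} q_j = 3q_i yields q_i = 67/5.

13.40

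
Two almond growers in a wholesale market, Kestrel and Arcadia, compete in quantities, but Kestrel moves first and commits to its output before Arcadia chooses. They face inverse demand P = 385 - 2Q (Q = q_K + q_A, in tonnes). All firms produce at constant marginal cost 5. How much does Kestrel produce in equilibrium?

95

The follower Arcadia best-responds to any q_K: π_A = (385 - 2Q)q_A - 5q_A.
∂π_A/∂q_A = 380 - 2q_K - 4q_A = 0 gives the reaction function q_A = (380 - 2q_K)/4.
The leader anticipates this reaction. Substituting into P = 385 - 2Q gives P = 195 - q_K, so π_K = (195 - q_K)q_K - 5q_K.
The leader's first-order condition 190 - 2q_K = 0 yields q_K = 95.
Then q_A = (380 - 2·95)/4 = 95/2.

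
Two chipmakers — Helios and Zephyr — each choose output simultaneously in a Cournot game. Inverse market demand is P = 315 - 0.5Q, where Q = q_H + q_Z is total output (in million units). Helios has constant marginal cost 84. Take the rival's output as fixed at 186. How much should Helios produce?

With the rival's output fixed at 186, Helios's profit is π_H = (315 - (1/2)·186 - (1/2)q_H)q_H - (84q_H) = (222 - (1/2)q_H)q_H - (84q_H).
∂π_H/∂q_H = 138 - q_H = 0, so q_H = 138.

138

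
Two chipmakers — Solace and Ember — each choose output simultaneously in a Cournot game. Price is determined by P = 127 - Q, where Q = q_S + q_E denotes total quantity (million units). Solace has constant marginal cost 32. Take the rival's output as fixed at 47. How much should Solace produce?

24

With the rival's output fixed at 47, Solace's profit is π_S = (127 - 47 - q_S)q_S - (32q_S) = (80 - q_S)q_S - (32q_S).
∂π_S/∂q_S = 48 - 2q_S = 0, so q_S = 24.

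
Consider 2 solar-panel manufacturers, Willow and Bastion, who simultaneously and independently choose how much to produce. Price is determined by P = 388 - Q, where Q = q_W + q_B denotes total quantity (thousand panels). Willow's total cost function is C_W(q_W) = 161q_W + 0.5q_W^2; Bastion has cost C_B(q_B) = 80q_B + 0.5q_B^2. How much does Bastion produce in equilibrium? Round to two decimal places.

Willow's profit: π_W = (388 - Q)q_W - (161q_W + (1/2)q_W²). Setting ∂π_W/∂q_W = 0: 227 - 3q_W - (q_B) = 0.
Bastion's first-order condition: 308 - 3q_B - (q_W) = 0.
Rearranging gives the reaction functions q_W = (227 - q_B)/3 and q_B = (308 - q_W)/3.
Solving the pair: q_W = 373/8, q_B = 697/8.

87.13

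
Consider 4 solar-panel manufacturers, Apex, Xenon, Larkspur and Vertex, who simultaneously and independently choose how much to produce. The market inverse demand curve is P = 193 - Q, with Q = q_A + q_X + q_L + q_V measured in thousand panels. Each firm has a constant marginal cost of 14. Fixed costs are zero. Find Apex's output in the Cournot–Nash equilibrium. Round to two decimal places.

35.80

Each firm earns π_i = (193 - Q)q_i - 14q_i.
First-order condition (treating rivals' output as given): 179 - 2q_i - Σ_{j≠i} q_j = 0.
By symmetry each firm produces the same amount; substituting Σ_{j≠i} q_j = 3q_i yields q_i = 179/5.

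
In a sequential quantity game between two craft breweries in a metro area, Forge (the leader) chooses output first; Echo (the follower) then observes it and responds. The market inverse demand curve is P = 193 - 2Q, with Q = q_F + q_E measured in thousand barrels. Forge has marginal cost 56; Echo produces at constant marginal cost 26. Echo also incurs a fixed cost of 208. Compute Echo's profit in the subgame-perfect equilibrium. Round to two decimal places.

1402.28

The follower Echo best-responds to any q_F: π_E = (193 - 2Q)q_E - 26q_E.
Follower FOC: 167 - 2q_F - 4q_E = 0, so q_E(q_F) = (167 - 2q_F)/4.
Forge substitutes q_E(q_F) into its own profit: π_F = q_F(193 - 2q_F - (167 - 2q_F)/2) - 56q_F = (219/2 - q_F)q_F - 56q_F.
The leader's first-order condition 107/2 - 2q_F = 0 yields q_F = 107/4.
Then q_E = (167 - 2·(107/4))/4 = 227/8.
Price P = 193 - 2·(441/8) = 331/4.
Echo's profit: (331/4 - 26)·(227/8) - 208 = 1402.2813.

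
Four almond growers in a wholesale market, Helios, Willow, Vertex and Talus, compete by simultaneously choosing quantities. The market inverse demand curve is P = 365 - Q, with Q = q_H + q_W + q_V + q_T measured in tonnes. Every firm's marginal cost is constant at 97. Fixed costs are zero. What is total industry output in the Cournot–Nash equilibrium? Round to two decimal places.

214.40

A representative firm's profit is π_i = q_i(365 - Q) - 97q_i.
First-order condition (treating rivals' output as given): 268 - 2q_i - Σ_{j≠i} q_j = 0.
With identical firms every q_j equals q_i, so Σ_{j≠i} q_j = 3q_i and 268 = 5q_i, giving q_i = 268/5.
Total output Q = 268/5 + 268/5 + 268/5 + 268/5 = 1072/5.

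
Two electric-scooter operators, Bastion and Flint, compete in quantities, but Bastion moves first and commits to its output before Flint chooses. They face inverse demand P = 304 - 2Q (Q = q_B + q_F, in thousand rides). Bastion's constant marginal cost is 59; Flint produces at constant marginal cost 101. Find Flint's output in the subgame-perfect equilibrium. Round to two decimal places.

14.88

Solve by backward induction. Given q_B, the follower Flint maximises π_F = (304 - 2q_B - 2q_F)q_F - 101q_F.
Setting the follower's marginal profit to zero, 203 - 2q_B - 4q_F = 0, i.e. q_F = (203 - 2q_B)/4.
The leader anticipates this reaction. Substituting into P = 304 - 2Q gives P = 405/2 - q_B, so π_B = (405/2 - q_B)q_B - 59q_B.
Maximising: ∂π_B/∂q_B = 287/2 - 2q_B = 0, giving q_B = 287/4.
Then q_F = (203 - 2·(287/4))/4 = 119/8.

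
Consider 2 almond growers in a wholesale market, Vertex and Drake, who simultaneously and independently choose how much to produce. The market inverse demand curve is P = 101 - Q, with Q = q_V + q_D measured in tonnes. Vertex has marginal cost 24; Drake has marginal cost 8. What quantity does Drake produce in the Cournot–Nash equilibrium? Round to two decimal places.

Vertex's profit: π_V = (101 - Q)q_V - (24q_V). Setting ∂π_V/∂q_V = 0: 77 - 2q_V - (q_D) = 0.
Drake's profit: π_D = (101 - Q)q_D - (8q_D). Setting ∂π_D/∂q_D = 0: 93 - 2q_D - (q_V) = 0.
Best responses: q_V = (77 - q_D)/2, q_D = (93 - q_V)/2.
Substituting one into the other gives q_V = 61/3 and q_D = 109/3.

36.33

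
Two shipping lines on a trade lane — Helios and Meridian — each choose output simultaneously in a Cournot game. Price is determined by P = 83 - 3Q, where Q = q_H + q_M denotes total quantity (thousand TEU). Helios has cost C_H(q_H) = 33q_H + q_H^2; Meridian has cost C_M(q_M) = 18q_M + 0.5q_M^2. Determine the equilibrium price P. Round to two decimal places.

Helios's profit: π_H = (83 - 3Q)q_H - (33q_H + q_H²). Setting ∂π_H/∂q_H = 0: 50 - 8q_H - 3(q_M) = 0.
Meridian's profit: π_M = (83 - 3Q)q_M - (18q_M + (1/2)q_M²). Setting ∂π_M/∂q_M = 0: 65 - 7q_M - 3(q_H) = 0.
So q_H = (50 - 3q_M)/8 and q_M = (65 - 3q_H)/7.
Substituting one into the other gives q_H = 155/47 and q_M = 370/47.
Total output Q = 525/47, so price P = 83 - 3·(525/47) = 49.4894.

49.49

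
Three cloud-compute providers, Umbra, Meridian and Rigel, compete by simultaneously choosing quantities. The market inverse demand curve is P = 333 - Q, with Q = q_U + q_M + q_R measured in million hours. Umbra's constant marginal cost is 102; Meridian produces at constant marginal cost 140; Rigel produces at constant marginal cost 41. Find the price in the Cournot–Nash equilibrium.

Umbra's profit: π_U = (333 - Q)q_U - (102q_U). Setting ∂π_U/∂q_U = 0: 231 - 2q_U - (q_M + q_R) = 0.
Meridian's first-order condition: 193 - 2q_M - (q_U + q_R) = 0.
Rigel's first-order condition: 292 - 2q_R - (q_U + q_M) = 0.
Adding the 3 first-order conditions: 716 − 4Q = 0, so Q = 179.
Back-substituting: q_U = (231 − 179) = 52, q_M = (193 − 179) = 14, q_R = (292 − 179) = 113.
Total output Q = 179, so price P = 333 - 179 = 154.

154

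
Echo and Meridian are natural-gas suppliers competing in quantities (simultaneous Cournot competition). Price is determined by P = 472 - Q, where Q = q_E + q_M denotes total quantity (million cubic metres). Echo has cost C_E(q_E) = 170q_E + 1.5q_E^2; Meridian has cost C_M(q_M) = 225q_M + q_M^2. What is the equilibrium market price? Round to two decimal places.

Echo's profit: π_E = (472 - Q)q_E - (170q_E + (3/2)q_E²). Setting ∂π_E/∂q_E = 0: 302 - 5q_E - (q_M) = 0.
Meridian's first-order condition: 247 - 4q_M - (q_E) = 0.
Rearranging gives the reaction functions q_E = (302 - q_M)/5 and q_M = (247 - q_E)/4.
Solving the pair: q_E = 961/19, q_M = 933/19.
Total output Q = 1894/19, so price P = 472 - 1894/19 = 372.3158.

372.32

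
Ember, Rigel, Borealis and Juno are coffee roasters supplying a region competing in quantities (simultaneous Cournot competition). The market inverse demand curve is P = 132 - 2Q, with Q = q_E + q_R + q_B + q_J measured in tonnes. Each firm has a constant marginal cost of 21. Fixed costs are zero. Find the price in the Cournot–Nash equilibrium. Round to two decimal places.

43.20

A representative firm's profit is π_i = q_i(132 - 2Q) - 21q_i.
First-order condition (treating rivals' output as given): 111 - 4q_i - 2·Σ_{j≠i} q_j = 0.
With identical firms every q_j equals q_i, so Σ_{j≠i} q_j = 3q_i and 111 = 10q_i, giving q_i = 111/10.
Total output Q = 222/5, so price P = 132 - 2·(222/5) = 216/5.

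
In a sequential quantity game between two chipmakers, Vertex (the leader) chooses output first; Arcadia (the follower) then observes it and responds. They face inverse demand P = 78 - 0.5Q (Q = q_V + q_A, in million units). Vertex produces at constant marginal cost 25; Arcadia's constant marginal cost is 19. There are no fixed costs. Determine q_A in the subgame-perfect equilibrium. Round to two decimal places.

35.50

Solve by backward induction. Given q_V, the follower Arcadia maximises π_A = (78 - (1/2)q_V - (1/2)q_A)q_A - 19q_A.
Setting the follower's marginal profit to zero, 59 - (1/2)q_V - q_A = 0, i.e. q_A = (59 - (1/2)q_V).
The leader anticipates this reaction. Substituting into P = 78 - 0.5Q gives P = 97/2 - (1/4)q_V, so π_V = (97/2 - (1/4)q_V)q_V - 25q_V.
Maximising: ∂π_V/∂q_V = 47/2 - (1/2)q_V = 0, giving q_V = 47.
Then q_A = (59 - (1/2)·47) = 71/2.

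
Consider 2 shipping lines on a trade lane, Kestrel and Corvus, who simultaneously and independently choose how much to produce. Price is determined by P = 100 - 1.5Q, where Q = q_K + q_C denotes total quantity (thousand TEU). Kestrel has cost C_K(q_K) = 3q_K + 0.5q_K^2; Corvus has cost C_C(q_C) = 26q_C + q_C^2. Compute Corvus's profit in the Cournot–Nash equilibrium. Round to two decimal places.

Kestrel's profit: π_K = (100 - 1.5Q)q_K - (3q_K + (1/2)q_K²). Setting ∂π_K/∂q_K = 0: 97 - 4q_K - (3/2)(q_C) = 0.
Corvus's profit: π_C = (100 - 1.5Q)q_C - (26q_C + q_C²). Setting ∂π_C/∂q_C = 0: 74 - 5q_C - (3/2)(q_K) = 0.
Best responses: q_K = (97 - (3/2)q_C)/4, q_C = (74 - (3/2)q_K)/5.
Solving the pair: q_K = 1496/71, q_C = 602/71.
Price P = 100 - (3/2)·29.5493 = 55.6761.
Corvus's profit: 55.6761·(602/71) - 26·(602/71) - (602/71)² = 179.7282.

179.73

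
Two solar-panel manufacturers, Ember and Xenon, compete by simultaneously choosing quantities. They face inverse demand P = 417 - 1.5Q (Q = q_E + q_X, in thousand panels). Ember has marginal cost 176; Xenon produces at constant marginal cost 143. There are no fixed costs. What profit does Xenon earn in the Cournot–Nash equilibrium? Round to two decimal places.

6981.41

Ember's profit: π_E = (417 - 1.5Q)q_E - (176q_E). Setting ∂π_E/∂q_E = 0: 241 - 3q_E - (3/2)(q_X) = 0.
Xenon's profit: π_X = (417 - 1.5Q)q_X - (143q_X). Setting ∂π_X/∂q_X = 0: 274 - 3q_X - (3/2)(q_E) = 0.
So q_E = (241 - (3/2)q_X)/3 and q_X = (274 - (3/2)q_E)/3.
Solving the pair: q_E = 416/9, q_X = 614/9.
Price P = 417 - (3/2)·(1030/9) = 736/3.
Xenon's profit: (736/3 - 143)·(614/9) = 6981.4074.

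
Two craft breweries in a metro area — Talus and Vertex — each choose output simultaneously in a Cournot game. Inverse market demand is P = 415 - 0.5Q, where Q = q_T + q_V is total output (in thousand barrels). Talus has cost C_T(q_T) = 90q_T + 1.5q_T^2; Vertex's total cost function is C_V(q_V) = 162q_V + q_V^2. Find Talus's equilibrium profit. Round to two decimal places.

Talus's profit: π_T = (415 - 0.5Q)q_T - (90q_T + (3/2)q_T²). Setting ∂π_T/∂q_T = 0: 325 - 4q_T - (1/2)(q_V) = 0.
Vertex's first-order condition: 253 - 3q_V - (1/2)(q_T) = 0.
So q_T = (325 - (1/2)q_V)/4 and q_V = (253 - (1/2)q_T)/3.
Solving the pair: q_T = 72.2128, q_V = 72.2979.
Price P = 415 - (1/2)·144.5106 = 342.7447.
Talus's profit: 342.7447·72.2128 - 90·72.2128 - (3/2)·72.2128² = 10429.3671.

10429.37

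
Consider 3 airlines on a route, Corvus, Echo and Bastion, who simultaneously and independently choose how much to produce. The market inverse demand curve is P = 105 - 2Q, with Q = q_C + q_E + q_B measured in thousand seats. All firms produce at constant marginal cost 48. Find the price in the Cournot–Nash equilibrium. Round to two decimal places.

62.25

Each firm earns π_i = (105 - 2Q)q_i - 48q_i.
Setting ∂π_i/∂q_i = 0 with rivals' quantities fixed: 57 - 4q_i - 2·Σ_{j≠i} q_j = 0.
With identical firms every q_j equals q_i, so Σ_{j≠i} q_j = 2q_i and 57 = 8q_i, giving q_i = 57/8.
Total output Q = 171/8, so price P = 105 - 2·(171/8) = 249/4.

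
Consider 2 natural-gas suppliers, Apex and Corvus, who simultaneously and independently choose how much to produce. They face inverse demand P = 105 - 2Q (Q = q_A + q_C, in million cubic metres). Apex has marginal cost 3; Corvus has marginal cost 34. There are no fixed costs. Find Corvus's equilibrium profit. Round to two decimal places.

Apex's profit: π_A = (105 - 2Q)q_A - (3q_A). Setting ∂π_A/∂q_A = 0: 102 - 4q_A - 2(q_C) = 0.
Corvus's profit: π_C = (105 - 2Q)q_C - (34q_C). Setting ∂π_C/∂q_C = 0: 71 - 4q_C - 2(q_A) = 0.
Rearranging gives the reaction functions q_A = (102 - 2q_C)/4 and q_C = (71 - 2q_A)/4.
Solving the pair: q_A = 133/6, q_C = 20/3.
Price P = 105 - 2·(173/6) = 142/3.
Corvus's profit: (142/3 - 34)·(20/3) = 800/9.

88.89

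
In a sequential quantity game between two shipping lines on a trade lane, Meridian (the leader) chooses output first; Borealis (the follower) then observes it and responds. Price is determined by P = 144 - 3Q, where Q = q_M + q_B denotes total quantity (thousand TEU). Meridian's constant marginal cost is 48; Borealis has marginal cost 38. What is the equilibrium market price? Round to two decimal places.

The follower Borealis best-responds to any q_M: π_B = (144 - 3Q)q_B - 38q_B.
Follower FOC: 106 - 3q_M - 6q_B = 0, so q_B(q_M) = (106 - 3q_M)/6.
The leader anticipates this reaction. Substituting into P = 144 - 3Q gives P = 91 - (3/2)q_M, so π_M = (91 - (3/2)q_M)q_M - 48q_M.
Maximising: ∂π_M/∂q_M = 43 - 3q_M = 0, giving q_M = 43/3.
Then q_B = (106 - 3·(43/3))/6 = 21/2.
Total output Q = 149/6, so price P = 144 - 3·(149/6) = 139/2.

69.50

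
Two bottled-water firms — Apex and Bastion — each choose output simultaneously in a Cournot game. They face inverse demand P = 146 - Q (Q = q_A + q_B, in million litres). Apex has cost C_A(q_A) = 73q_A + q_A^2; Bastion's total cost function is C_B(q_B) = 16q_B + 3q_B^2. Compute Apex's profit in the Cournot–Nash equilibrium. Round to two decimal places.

428.96

Apex's profit: π_A = (146 - Q)q_A - (73q_A + q_A²). Setting ∂π_A/∂q_A = 0: 73 - 4q_A - (q_B) = 0.
Bastion's first-order condition: 130 - 8q_B - (q_A) = 0.
So q_A = (73 - q_B)/4 and q_B = (130 - q_A)/8.
Substituting one into the other gives q_A = 454/31 and q_B = 447/31.
Price P = 146 - 901/31 = 116.9355.
Apex's profit: 116.9355·(454/31) - 73·(454/31) - (454/31)² = 428.9615.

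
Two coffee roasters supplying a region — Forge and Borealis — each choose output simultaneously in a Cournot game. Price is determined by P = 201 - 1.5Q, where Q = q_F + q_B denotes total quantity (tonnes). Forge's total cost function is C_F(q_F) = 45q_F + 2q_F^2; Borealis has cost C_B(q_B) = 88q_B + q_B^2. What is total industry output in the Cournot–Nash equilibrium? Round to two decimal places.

Forge's profit: π_F = (201 - 1.5Q)q_F - (45q_F + 2q_F²). Setting ∂π_F/∂q_F = 0: 156 - 7q_F - (3/2)(q_B) = 0.
Borealis's first-order condition: 113 - 5q_B - (3/2)(q_F) = 0.
So q_F = (156 - (3/2)q_B)/7 and q_B = (113 - (3/2)q_F)/5.
Substituting one into the other gives q_F = 18.6412 and q_B = 17.0076.
Total output Q = 18.6412 + 17.0076 = 35.6489.

35.65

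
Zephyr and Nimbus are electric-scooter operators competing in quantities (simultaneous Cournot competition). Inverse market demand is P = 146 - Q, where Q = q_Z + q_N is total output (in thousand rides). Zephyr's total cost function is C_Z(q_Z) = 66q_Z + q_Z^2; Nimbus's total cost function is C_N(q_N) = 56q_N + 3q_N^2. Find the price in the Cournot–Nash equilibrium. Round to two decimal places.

Zephyr's profit: π_Z = (146 - Q)q_Z - (66q_Z + q_Z²). Setting ∂π_Z/∂q_Z = 0: 80 - 4q_Z - (q_N) = 0.
Nimbus's profit: π_N = (146 - Q)q_N - (56q_N + 3q_N²). Setting ∂π_N/∂q_N = 0: 90 - 8q_N - (q_Z) = 0.
Rearranging gives the reaction functions q_Z = (80 - q_N)/4 and q_N = (90 - q_Z)/8.
Solving the pair: q_Z = 550/31, q_N = 280/31.
Total output Q = 830/31, so price P = 146 - 830/31 = 119.2258.

119.23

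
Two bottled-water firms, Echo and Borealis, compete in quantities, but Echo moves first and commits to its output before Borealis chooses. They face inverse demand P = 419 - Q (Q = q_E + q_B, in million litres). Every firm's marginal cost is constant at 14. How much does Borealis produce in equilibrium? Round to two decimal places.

The follower Borealis best-responds to any q_E: π_B = (419 - Q)q_B - 14q_B.
Follower FOC: 405 - q_E - 2q_B = 0, so q_B(q_E) = (405 - q_E)/2.
Echo substitutes q_B(q_E) into its own profit: π_E = q_E(419 - q_E - (405 - q_E)/2) - 14q_E = (433/2 - (1/2)q_E)q_E - 14q_E.
Maximising: ∂π_E/∂q_E = 405/2 - q_E = 0, giving q_E = 405/2.
Then q_B = (405 - 405/2)/2 = 405/4.

101.25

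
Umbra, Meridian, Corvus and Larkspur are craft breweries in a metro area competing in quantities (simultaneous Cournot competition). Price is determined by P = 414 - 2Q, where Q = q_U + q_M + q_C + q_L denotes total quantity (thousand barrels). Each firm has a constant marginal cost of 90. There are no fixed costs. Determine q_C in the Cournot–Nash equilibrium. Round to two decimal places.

Each firm earns π_i = (414 - 2Q)q_i - 90q_i.
First-order condition (treating rivals' output as given): 324 - 4q_i - 2·Σ_{j≠i} q_j = 0.
With identical firms every q_j equals q_i, so Σ_{j≠i} q_j = 3q_i and 324 = 10q_i, giving q_i = 162/5.

32.40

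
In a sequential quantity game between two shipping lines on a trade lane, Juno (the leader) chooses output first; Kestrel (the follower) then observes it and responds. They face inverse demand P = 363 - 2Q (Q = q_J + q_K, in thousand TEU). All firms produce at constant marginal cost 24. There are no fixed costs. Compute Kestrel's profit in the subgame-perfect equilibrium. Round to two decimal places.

Solve by backward induction. Given q_J, the follower Kestrel maximises π_K = (363 - 2q_J - 2q_K)q_K - 24q_K.
∂π_K/∂q_K = 339 - 2q_J - 4q_K = 0 gives the reaction function q_K = (339 - 2q_J)/4.
The leader anticipates this reaction. Substituting into P = 363 - 2Q gives P = 387/2 - q_J, so π_J = (387/2 - q_J)q_J - 24q_J.
Maximising: ∂π_J/∂q_J = 339/2 - 2q_J = 0, giving q_J = 339/4.
Then q_K = (339 - 2·(339/4))/4 = 339/8.
Price P = 363 - 2·(1017/8) = 435/4.
Kestrel's profit: (435/4 - 24)·(339/8) = 3591.2813.

3591.28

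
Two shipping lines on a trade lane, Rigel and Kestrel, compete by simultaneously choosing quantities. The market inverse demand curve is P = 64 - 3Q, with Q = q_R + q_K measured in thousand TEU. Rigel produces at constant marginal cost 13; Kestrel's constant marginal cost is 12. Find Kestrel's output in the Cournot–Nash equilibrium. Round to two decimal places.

5.89

Rigel's profit: π_R = (64 - 3Q)q_R - (13q_R). Setting ∂π_R/∂q_R = 0: 51 - 6q_R - 3(q_K) = 0.
Kestrel's profit: π_K = (64 - 3Q)q_K - (12q_K). Setting ∂π_K/∂q_K = 0: 52 - 6q_K - 3(q_R) = 0.
So q_R = (51 - 3q_K)/6 and q_K = (52 - 3q_R)/6.
Solving the pair: q_R = 50/9, q_K = 53/9.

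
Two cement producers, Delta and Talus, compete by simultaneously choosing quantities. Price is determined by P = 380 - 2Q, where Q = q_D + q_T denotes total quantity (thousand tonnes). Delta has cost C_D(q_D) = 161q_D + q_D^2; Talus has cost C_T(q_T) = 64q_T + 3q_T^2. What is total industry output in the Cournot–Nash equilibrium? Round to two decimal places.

53.86

Delta's profit: π_D = (380 - 2Q)q_D - (161q_D + q_D²). Setting ∂π_D/∂q_D = 0: 219 - 6q_D - 2(q_T) = 0.
Talus's first-order condition: 316 - 10q_T - 2(q_D) = 0.
Best responses: q_D = (219 - 2q_T)/6, q_T = (316 - 2q_D)/10.
Substituting one into the other gives q_D = 779/28 and q_T = 729/28.
Total output Q = 779/28 + 729/28 = 377/7.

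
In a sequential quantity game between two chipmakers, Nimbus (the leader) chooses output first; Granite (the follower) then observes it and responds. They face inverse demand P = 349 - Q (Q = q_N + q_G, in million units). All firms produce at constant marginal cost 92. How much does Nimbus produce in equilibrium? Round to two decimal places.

128.50

Solve by backward induction. Given q_N, the follower Granite maximises π_G = (349 - q_N - q_G)q_G - 92q_G.
Setting the follower's marginal profit to zero, 257 - q_N - 2q_G = 0, i.e. q_G = (257 - q_N)/2.
The leader anticipates this reaction. Substituting into P = 349 - Q gives P = 441/2 - (1/2)q_N, so π_N = (441/2 - (1/2)q_N)q_N - 92q_N.
Leader FOC: 257/2 - q_N = 0, so q_N = 257/2.
Then q_G = (257 - 257/2)/2 = 257/4.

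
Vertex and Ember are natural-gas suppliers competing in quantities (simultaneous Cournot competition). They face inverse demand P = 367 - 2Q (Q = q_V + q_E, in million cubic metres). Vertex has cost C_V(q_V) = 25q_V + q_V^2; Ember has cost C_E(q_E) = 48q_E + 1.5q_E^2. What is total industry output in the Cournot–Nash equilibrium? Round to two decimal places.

Vertex's profit: π_V = (367 - 2Q)q_V - (25q_V + q_V²). Setting ∂π_V/∂q_V = 0: 342 - 6q_V - 2(q_E) = 0.
Ember's profit: π_E = (367 - 2Q)q_E - (48q_E + (3/2)q_E²). Setting ∂π_E/∂q_E = 0: 319 - 7q_E - 2(q_V) = 0.
Best responses: q_V = (342 - 2q_E)/6, q_E = (319 - 2q_V)/7.
Solving the pair: q_V = 878/19, q_E = 615/19.
Total output Q = 878/19 + 615/19 = 1493/19.

78.58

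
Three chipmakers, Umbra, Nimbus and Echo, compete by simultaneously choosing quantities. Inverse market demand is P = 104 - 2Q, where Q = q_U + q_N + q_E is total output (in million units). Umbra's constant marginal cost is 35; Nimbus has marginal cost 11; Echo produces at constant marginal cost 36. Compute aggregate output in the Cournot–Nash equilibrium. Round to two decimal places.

28.75

Umbra's profit: π_U = (104 - 2Q)q_U - (35q_U). Setting ∂π_U/∂q_U = 0: 69 - 4q_U - 2(q_N + q_E) = 0.
Nimbus's profit: π_N = (104 - 2Q)q_N - (11q_N). Setting ∂π_N/∂q_N = 0: 93 - 4q_N - 2(q_U + q_E) = 0.
Echo's profit: π_E = (104 - 2Q)q_E - (36q_E). Setting ∂π_E/∂q_E = 0: 68 - 4q_E - 2(q_U + q_N) = 0.
Summing all 3 equations gives 230 − 8Q = 0, hence Q = 115/4.
Back-substituting: q_U = (69 − 115/2)/2 = 23/4, q_N = (93 − 115/2)/2 = 71/4, q_E = (68 − 115/2)/2 = 21/4.
Total output Q = 23/4 + 71/4 + 21/4 = 115/4.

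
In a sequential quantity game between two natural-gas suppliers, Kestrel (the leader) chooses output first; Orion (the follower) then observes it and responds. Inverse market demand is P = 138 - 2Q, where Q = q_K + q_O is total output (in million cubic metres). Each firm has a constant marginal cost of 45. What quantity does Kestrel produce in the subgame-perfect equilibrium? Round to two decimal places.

23.25

Solve by backward induction. Given q_K, the follower Orion maximises π_O = (138 - 2q_K - 2q_O)q_O - 45q_O.
∂π_O/∂q_O = 93 - 2q_K - 4q_O = 0 gives the reaction function q_O = (93 - 2q_K)/4.
The leader anticipates this reaction. Substituting into P = 138 - 2Q gives P = 183/2 - q_K, so π_K = (183/2 - q_K)q_K - 45q_K.
The leader's first-order condition 93/2 - 2q_K = 0 yields q_K = 93/4.
Then q_O = (93 - 2·(93/4))/4 = 93/8.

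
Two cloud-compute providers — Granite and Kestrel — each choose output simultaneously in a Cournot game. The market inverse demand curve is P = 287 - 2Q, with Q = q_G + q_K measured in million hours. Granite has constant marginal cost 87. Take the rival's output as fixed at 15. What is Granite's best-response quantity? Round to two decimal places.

With the rival's output fixed at 15, Granite's profit is π_G = (287 - 2·15 - 2q_G)q_G - (87q_G) = (257 - 2q_G)q_G - (87q_G).
∂π_G/∂q_G = 170 - 4q_G = 0, so q_G = 85/2.

42.50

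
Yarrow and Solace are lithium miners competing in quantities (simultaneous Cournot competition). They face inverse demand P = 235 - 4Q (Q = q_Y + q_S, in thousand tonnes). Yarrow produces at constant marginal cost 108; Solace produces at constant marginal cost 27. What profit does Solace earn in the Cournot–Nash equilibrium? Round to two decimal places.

2320.03

Yarrow's profit: π_Y = (235 - 4Q)q_Y - (108q_Y). Setting ∂π_Y/∂q_Y = 0: 127 - 8q_Y - 4(q_S) = 0.
Solace's profit: π_S = (235 - 4Q)q_S - (27q_S). Setting ∂π_S/∂q_S = 0: 208 - 8q_S - 4(q_Y) = 0.
Rearranging gives the reaction functions q_Y = (127 - 4q_S)/8 and q_S = (208 - 4q_Y)/8.
Substituting one into the other gives q_Y = 23/6 and q_S = 289/12.
Price P = 235 - 4·(335/12) = 370/3.
Solace's profit: (370/3 - 27)·(289/12) = 2320.0278.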